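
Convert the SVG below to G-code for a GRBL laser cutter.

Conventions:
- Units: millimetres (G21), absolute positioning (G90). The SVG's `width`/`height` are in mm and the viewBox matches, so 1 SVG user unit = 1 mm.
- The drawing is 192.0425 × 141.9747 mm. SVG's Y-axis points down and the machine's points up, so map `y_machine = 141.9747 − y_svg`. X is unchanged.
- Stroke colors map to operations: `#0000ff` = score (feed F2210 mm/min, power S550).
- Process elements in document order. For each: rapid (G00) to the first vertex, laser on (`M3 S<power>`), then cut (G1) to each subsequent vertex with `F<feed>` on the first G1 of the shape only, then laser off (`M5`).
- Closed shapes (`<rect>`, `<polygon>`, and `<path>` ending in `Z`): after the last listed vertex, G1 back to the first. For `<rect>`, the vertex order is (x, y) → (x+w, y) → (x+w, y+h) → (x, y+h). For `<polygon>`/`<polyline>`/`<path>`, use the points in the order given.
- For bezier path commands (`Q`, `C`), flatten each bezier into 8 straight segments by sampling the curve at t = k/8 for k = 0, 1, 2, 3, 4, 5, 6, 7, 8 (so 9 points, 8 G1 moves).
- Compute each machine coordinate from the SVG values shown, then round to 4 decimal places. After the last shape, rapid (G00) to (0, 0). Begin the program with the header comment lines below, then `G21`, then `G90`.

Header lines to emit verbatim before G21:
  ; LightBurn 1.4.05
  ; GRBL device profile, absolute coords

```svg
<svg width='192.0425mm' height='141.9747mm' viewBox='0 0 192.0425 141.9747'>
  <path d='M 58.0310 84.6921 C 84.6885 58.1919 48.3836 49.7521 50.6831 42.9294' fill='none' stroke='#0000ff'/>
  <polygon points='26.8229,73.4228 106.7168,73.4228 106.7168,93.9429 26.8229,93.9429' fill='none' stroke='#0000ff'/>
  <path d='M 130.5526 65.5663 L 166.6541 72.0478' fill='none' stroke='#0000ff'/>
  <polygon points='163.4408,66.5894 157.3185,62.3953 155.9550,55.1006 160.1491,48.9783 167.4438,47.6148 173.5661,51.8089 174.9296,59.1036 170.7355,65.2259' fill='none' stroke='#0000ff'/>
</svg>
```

1 u = 1 mm; y_m = 141.9747 − y.

[1] `<path>` cubic bezier, #0000ff→score S550 F2210: (58.0310,57.2826) → (65.2746,66.4057) → (67.8057,74.0284) → (66.8145,80.3432) → (63.4913,85.5430) → (59.0263,89.8204) → (54.6098,93.3681) → (51.4320,96.3789) → (50.6831,99.0453)

[2] `<polygon>` rectangle, #0000ff→score S550 F2210: (26.8229,68.5519) → (106.7168,68.5519) → (106.7168,48.0318) → (26.8229,48.0318) → (26.8229,68.5519) (closed)

[3] `<path>` line segment, #0000ff→score S550 F2210: (130.5526,76.4084) → (166.6541,69.9269)

[4] `<polygon>` regular polygon, #0000ff→score S550 F2210: (163.4408,75.3853) → (157.3185,79.5794) → (155.9550,86.8741) → (160.1491,92.9964) → (167.4438,94.3599) → (173.5661,90.1658) → (174.9296,82.8711) → (170.7355,76.7488) → (163.4408,75.3853) (closed)

; LightBurn 1.4.05
; GRBL device profile, absolute coords
G21
G90
G00 X58.0310 Y57.2826
M3 S550
G1 X65.2746 Y66.4057 F2210
G1 X67.8057 Y74.0284
G1 X66.8145 Y80.3432
G1 X63.4913 Y85.5430
G1 X59.0263 Y89.8204
G1 X54.6098 Y93.3681
G1 X51.4320 Y96.3789
G1 X50.6831 Y99.0453
M5
G00 X26.8229 Y68.5519
M3 S550
G1 X106.7168 Y68.5519 F2210
G1 X106.7168 Y48.0318
G1 X26.8229 Y48.0318
G1 X26.8229 Y68.5519
M5
G00 X130.5526 Y76.4084
M3 S550
G1 X166.6541 Y69.9269 F2210
M5
G00 X163.4408 Y75.3853
M3 S550
G1 X157.3185 Y79.5794 F2210
G1 X155.9550 Y86.8741
G1 X160.1491 Y92.9964
G1 X167.4438 Y94.3599
G1 X173.5661 Y90.1658
G1 X174.9296 Y82.8711
G1 X170.7355 Y76.7488
G1 X163.4408 Y75.3853
M5
G00 X0.0000 Y0.0000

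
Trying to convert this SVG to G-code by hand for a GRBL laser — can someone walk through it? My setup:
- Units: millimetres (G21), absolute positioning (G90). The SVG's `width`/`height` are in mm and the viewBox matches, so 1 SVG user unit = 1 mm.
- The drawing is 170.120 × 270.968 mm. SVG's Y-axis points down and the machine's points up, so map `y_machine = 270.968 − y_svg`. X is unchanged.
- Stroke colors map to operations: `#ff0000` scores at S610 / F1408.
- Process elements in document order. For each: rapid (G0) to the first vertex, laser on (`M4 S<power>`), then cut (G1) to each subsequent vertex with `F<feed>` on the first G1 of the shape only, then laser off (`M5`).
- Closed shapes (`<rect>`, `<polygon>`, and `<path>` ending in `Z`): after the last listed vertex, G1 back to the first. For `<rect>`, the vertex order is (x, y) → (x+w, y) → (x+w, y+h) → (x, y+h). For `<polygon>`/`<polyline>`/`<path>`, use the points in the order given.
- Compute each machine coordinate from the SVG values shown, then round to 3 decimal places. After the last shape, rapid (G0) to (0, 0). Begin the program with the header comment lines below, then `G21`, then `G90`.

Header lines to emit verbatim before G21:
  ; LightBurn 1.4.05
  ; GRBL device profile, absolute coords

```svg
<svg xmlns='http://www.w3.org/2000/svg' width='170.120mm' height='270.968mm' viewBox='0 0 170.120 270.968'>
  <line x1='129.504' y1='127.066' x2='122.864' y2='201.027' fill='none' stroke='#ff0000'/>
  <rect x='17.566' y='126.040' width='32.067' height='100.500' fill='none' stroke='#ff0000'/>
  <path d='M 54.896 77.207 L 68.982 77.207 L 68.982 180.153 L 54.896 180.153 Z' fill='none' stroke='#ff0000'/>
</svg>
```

1 u = 1 mm; y_m = 270.968 − y.

[1] `<line>` line segment, #ff0000→score S610 F1408: (129.504,143.902) → (122.864,69.941)

[2] `<rect>` rectangle, #ff0000→score S610 F1408: (17.566,144.928) → (49.633,144.928) → (49.633,44.428) → (17.566,44.428) → (17.566,144.928) (closed)

[3] `<path>` rectangle, #ff0000→score S610 F1408: (54.896,193.761) → (68.982,193.761) → (68.982,90.815) → (54.896,90.815) → (54.896,193.761) (closed)

; LightBurn 1.4.05
; GRBL device profile, absolute coords
G21
G90
G0 X129.504 Y143.902
M4 S610
G1 X122.864 Y69.941 F1408
M5
G0 X17.566 Y144.928
M4 S610
G1 X49.633 Y144.928 F1408
G1 X49.633 Y44.428
G1 X17.566 Y44.428
G1 X17.566 Y144.928
M5
G0 X54.896 Y193.761
M4 S610
G1 X68.982 Y193.761 F1408
G1 X68.982 Y90.815
G1 X54.896 Y90.815
G1 X54.896 Y193.761
M5
G0 X0.000 Y0.000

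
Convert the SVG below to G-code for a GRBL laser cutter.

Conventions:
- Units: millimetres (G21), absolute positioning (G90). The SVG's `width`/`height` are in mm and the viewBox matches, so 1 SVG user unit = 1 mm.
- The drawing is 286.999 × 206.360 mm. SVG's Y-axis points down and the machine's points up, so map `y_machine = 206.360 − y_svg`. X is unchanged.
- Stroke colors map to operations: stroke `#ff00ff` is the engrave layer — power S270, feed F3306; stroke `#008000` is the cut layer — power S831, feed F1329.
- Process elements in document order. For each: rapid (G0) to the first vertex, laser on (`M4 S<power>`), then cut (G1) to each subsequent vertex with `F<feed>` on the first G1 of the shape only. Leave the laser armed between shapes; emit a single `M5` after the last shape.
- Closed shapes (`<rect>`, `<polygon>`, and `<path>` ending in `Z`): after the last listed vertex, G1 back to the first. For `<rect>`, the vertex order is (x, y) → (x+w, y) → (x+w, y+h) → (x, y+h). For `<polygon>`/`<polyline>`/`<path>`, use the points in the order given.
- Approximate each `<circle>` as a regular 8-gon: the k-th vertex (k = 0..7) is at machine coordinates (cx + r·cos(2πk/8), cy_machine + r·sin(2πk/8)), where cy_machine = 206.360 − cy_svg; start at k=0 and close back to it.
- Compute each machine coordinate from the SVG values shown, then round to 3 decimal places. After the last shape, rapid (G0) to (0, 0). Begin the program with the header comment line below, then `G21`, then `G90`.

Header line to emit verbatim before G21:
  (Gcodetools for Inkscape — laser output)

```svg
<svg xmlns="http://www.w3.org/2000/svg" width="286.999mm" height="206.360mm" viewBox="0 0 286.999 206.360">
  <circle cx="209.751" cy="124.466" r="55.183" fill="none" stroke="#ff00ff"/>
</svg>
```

(Gcodetools for Inkscape — laser output)
G21
G90
G0 X264.934 Y81.894
M4 S270
G1 X248.771 Y120.914 F3306
G1 X209.751 Y137.077
G1 X170.731 Y120.914
G1 X154.568 Y81.894
G1 X170.731 Y42.874
G1 X209.751 Y26.711
G1 X248.771 Y42.874
G1 X264.934 Y81.894
M5
G0 X0.000 Y0.000

1 u = 1 mm; y_m = 206.360 − y.

[1] `<circle>` circle, #ff00ff→engrave S270 F3306: (264.934,81.894) → (248.771,120.914) → (209.751,137.077) → (170.731,120.914) → (154.568,81.894) → (170.731,42.874) → (209.751,26.711) → (248.771,42.874) → (264.934,81.894) (closed)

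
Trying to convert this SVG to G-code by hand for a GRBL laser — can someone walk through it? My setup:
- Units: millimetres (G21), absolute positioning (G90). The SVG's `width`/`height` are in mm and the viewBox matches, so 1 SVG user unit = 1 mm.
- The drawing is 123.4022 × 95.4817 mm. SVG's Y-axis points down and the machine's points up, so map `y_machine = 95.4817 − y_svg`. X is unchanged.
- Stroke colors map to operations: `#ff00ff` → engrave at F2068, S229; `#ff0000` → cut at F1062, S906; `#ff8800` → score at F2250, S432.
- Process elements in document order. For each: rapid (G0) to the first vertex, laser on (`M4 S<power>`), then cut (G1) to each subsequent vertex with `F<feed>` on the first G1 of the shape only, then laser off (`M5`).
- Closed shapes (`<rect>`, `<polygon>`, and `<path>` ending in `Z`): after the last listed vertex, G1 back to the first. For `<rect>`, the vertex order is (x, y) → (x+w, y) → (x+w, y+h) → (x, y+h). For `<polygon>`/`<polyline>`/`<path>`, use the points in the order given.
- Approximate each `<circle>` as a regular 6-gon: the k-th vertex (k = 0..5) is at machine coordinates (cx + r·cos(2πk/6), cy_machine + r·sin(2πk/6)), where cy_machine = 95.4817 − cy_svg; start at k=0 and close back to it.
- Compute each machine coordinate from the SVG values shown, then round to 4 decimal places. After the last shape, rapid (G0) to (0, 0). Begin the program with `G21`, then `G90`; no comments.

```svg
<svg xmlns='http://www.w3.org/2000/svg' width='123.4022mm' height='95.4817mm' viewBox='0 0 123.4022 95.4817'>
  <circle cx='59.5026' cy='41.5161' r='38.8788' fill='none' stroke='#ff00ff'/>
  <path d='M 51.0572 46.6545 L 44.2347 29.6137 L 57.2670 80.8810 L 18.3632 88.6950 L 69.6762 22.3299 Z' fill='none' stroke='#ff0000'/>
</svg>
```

Since the viewBox matches the mm dimensions, user units are millimetres directly. The only transform is the Y-flip y_m = 95.4817 − y_svg.

Shape 1 is a circle drawn with `<circle>`. Its stroke #ff00ff means engrave at S229, F2068. After flipping Y the toolpath is (98.3814,53.9656) → (78.9420,87.6356) → (40.0632,87.6356) → (20.6238,53.9656) → (40.0632,20.2956) → (78.9420,20.2956) → (98.3814,53.9656), returning to the start.

Shape 2 is a closed polygon drawn with `<path>`. Its stroke #ff0000 means cut at S906, F1062. After flipping Y the toolpath is (51.0572,48.8272) → (44.2347,65.8680) → (57.2670,14.6007) → (18.3632,6.7867) → (69.6762,73.1518) → (51.0572,48.8272), returning to the start.

G21
G90
G0 X98.3814 Y53.9656
M4 S229
G1 X78.9420 Y87.6356 F2068
G1 X40.0632 Y87.6356
G1 X20.6238 Y53.9656
G1 X40.0632 Y20.2956
G1 X78.9420 Y20.2956
G1 X98.3814 Y53.9656
M5
G0 X51.0572 Y48.8272
M4 S906
G1 X44.2347 Y65.8680 F1062
G1 X57.2670 Y14.6007
G1 X18.3632 Y6.7867
G1 X69.6762 Y73.1518
G1 X51.0572 Y48.8272
M5
G0 X0.0000 Y0.0000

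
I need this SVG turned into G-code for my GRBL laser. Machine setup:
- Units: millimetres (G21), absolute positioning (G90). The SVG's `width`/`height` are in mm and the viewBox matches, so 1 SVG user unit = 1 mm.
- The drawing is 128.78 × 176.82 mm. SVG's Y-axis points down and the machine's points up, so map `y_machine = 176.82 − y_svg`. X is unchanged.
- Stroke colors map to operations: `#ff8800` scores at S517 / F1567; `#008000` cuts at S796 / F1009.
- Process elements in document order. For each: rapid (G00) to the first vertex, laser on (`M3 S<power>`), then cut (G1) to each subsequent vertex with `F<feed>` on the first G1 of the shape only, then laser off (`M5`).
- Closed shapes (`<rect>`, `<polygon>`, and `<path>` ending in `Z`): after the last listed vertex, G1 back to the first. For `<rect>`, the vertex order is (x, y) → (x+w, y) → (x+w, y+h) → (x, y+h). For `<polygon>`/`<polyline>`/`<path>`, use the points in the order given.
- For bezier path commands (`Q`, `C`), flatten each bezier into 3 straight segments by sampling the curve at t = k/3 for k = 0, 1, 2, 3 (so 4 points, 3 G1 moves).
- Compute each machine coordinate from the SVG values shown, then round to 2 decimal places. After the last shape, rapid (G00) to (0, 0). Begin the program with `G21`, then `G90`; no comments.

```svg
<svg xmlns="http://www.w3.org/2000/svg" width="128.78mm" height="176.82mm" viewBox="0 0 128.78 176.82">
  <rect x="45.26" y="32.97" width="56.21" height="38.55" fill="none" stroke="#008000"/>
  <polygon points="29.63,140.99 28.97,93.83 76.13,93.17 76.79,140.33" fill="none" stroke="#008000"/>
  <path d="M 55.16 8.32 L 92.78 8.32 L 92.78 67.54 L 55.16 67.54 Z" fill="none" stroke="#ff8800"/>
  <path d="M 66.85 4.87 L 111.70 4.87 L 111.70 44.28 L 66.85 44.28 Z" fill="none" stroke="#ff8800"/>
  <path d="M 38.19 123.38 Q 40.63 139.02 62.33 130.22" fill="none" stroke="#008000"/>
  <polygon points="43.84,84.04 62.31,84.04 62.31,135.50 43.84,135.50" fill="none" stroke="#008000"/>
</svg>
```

viewBox `0 0 128.78 176.82` with mm width/height → 1 unit = 1 mm. Flip: y_m = 176.82 − y_svg.

**Shape 1** — `<rect>` rectangle, stroke `#008000` → cut (S796, F1009). Machine vertices: (45.26,143.85) → (101.47,143.85) → (101.47,105.30) → (45.26,105.30) → (45.26,143.85). Closed: final G1 returns to the first vertex.

**Shape 2** — `<polygon>` regular polygon, stroke `#008000` → cut (S796, F1009). Machine vertices: (29.63,35.83) → (28.97,82.99) → (76.13,83.65) → (76.79,36.49) → (29.63,35.83). Closed: final G1 returns to the first vertex.

**Shape 3** — `<path>` rectangle, stroke `#ff8800` → score (S517, F1567). Machine vertices: (55.16,168.50) → (92.78,168.50) → (92.78,109.28) → (55.16,109.28) → (55.16,168.50). Closed: final G1 returns to the first vertex.

**Shape 4** — `<path>` rectangle, stroke `#ff8800` → score (S517, F1567). Machine vertices: (66.85,171.95) → (111.70,171.95) → (111.70,132.54) → (66.85,132.54) → (66.85,171.95). Closed: final G1 returns to the first vertex.

**Shape 5** — `<path>` quadratic bezier, stroke `#008000` → cut (S796, F1009). Control points (SVG): P0=(38.19,123.38), P1=(40.63,139.02), P2=(62.33,130.22); sampled at t=k/3. Machine vertices: (38.19,53.44) → (41.96,45.73) → (50.00,43.45) → (62.33,46.60). Open path.

**Shape 6** — `<polygon>` rectangle, stroke `#008000` → cut (S796, F1009). Machine vertices: (43.84,92.78) → (62.31,92.78) → (62.31,41.32) → (43.84,41.32) → (43.84,92.78). Closed: final G1 returns to the first vertex.

G21
G90
G00 X45.26 Y143.85
M3 S796
G1 X101.47 Y143.85 F1009
G1 X101.47 Y105.30
G1 X45.26 Y105.30
G1 X45.26 Y143.85
M5
G00 X29.63 Y35.83
M3 S796
G1 X28.97 Y82.99 F1009
G1 X76.13 Y83.65
G1 X76.79 Y36.49
G1 X29.63 Y35.83
M5
G00 X55.16 Y168.50
M3 S517
G1 X92.78 Y168.50 F1567
G1 X92.78 Y109.28
G1 X55.16 Y109.28
G1 X55.16 Y168.50
M5
G00 X66.85 Y171.95
M3 S517
G1 X111.70 Y171.95 F1567
G1 X111.70 Y132.54
G1 X66.85 Y132.54
G1 X66.85 Y171.95
M5
G00 X38.19 Y53.44
M3 S796
G1 X41.96 Y45.73 F1009
G1 X50.00 Y43.45
G1 X62.33 Y46.60
M5
G00 X43.84 Y92.78
M3 S796
G1 X62.31 Y92.78 F1009
G1 X62.31 Y41.32
G1 X43.84 Y41.32
G1 X43.84 Y92.78
M5
G00 X0.00 Y0.00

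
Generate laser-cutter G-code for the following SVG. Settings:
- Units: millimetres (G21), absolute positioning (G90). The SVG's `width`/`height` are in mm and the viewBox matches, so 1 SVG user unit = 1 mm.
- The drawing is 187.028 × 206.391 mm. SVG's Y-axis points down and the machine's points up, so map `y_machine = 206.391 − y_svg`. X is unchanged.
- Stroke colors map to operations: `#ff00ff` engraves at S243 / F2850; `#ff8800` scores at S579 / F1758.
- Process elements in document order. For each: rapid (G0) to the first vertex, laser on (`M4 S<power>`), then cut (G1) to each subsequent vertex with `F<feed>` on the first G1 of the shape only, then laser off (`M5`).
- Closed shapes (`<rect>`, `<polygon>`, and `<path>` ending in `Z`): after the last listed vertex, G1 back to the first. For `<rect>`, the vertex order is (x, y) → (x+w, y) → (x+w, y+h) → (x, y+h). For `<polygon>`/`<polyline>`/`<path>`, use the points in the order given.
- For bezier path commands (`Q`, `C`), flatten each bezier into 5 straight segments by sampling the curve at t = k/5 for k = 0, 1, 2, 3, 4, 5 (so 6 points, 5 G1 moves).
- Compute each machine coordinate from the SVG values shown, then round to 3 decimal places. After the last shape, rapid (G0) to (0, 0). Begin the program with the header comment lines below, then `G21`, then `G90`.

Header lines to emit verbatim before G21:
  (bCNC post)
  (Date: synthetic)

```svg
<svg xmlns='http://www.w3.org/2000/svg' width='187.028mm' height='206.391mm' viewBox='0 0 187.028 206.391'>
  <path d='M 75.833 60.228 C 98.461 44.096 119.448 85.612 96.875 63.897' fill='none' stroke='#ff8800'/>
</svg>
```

(bCNC post)
(Date: synthetic)
G21
G90
G0 X75.833 Y146.163
M4 S579
G1 X88.878 Y149.891 F1758
G1 X99.516 Y145.587
G1 X105.737 Y139.051
G1 X105.527 Y136.086
G1 X96.875 Y142.494
M5
G0 X0.000 Y0.000

1 u = 1 mm; y_m = 206.391 − y.

[1] `<path>` cubic bezier, #ff8800→score S579 F1758: (75.833,146.163) → (88.878,149.891) → (99.516,145.587) → (105.737,139.051) → (105.527,136.086) → (96.875,142.494)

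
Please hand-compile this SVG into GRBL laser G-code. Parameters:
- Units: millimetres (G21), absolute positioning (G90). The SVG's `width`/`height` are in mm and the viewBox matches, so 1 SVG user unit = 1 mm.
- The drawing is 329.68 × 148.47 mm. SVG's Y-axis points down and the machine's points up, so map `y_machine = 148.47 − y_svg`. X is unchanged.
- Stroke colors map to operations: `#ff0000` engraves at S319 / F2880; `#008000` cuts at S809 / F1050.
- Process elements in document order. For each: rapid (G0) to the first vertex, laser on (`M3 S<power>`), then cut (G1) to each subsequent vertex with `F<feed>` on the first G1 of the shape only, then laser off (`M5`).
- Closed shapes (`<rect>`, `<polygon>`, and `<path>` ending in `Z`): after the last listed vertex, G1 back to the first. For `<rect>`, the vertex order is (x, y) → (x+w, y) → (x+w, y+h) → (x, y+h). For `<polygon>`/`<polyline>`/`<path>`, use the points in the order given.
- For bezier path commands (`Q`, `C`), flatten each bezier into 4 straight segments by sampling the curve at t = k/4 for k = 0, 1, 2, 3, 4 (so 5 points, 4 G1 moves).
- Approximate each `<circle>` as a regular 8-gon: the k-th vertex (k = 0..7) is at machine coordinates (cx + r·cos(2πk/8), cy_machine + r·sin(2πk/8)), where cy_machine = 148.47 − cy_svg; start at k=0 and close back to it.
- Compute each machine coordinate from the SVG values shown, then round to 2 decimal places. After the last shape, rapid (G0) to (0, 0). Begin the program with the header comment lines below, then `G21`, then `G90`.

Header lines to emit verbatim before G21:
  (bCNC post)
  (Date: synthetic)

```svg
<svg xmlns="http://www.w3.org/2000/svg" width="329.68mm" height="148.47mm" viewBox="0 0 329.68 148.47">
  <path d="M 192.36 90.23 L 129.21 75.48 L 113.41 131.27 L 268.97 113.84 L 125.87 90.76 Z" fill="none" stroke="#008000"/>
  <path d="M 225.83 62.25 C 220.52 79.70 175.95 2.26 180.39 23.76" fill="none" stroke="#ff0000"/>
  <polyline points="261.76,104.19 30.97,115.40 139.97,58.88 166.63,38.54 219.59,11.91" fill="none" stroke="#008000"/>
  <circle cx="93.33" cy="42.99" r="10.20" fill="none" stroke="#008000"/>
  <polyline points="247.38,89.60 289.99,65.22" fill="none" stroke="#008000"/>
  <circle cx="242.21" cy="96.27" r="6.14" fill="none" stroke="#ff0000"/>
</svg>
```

(bCNC post)
(Date: synthetic)
G21
G90
G0 X192.36 Y58.24
M3 S809
G1 X129.21 Y72.99 F1050
G1 X113.41 Y17.20
G1 X268.97 Y34.63
G1 X125.87 Y57.71
G1 X192.36 Y58.24
M5
G0 X225.83 Y86.22
M3 S319
G1 X215.87 Y87.90 F2880
G1 X199.45 Y106.98
G1 X184.87 Y125.31
G1 X180.39 Y124.71
M5
G0 X261.76 Y44.28
M3 S809
G1 X30.97 Y33.07 F1050
G1 X139.97 Y89.59
G1 X166.63 Y109.93
G1 X219.59 Y136.56
M5
G0 X103.53 Y105.48
M3 S809
G1 X100.54 Y112.69 F1050
G1 X93.33 Y115.68
G1 X86.12 Y112.69
G1 X83.13 Y105.48
G1 X86.12 Y98.27
G1 X93.33 Y95.28
G1 X100.54 Y98.27
G1 X103.53 Y105.48
M5
G0 X247.38 Y58.87
M3 S809
G1 X289.99 Y83.25 F1050
M5
G0 X248.35 Y52.20
M3 S319
G1 X246.55 Y56.54 F2880
G1 X242.21 Y58.34
G1 X237.87 Y56.54
G1 X236.07 Y52.20
G1 X237.87 Y47.86
G1 X242.21 Y46.06
G1 X246.55 Y47.86
G1 X248.35 Y52.20
M5
G0 X0.00 Y0.00

1 u = 1 mm; y_m = 148.47 − y.

[1] `<path>` closed polygon, #008000→cut S809 F1050: (192.36,58.24) → (129.21,72.99) → (113.41,17.20) → (268.97,34.63) → (125.87,57.71) → (192.36,58.24) (closed)

[2] `<path>` cubic bezier, #ff0000→engrave S319 F2880: (225.83,86.22) → (215.87,87.90) → (199.45,106.98) → (184.87,125.31) → (180.39,124.71)

[3] `<polyline>` open polyline, #008000→cut S809 F1050: (261.76,44.28) → (30.97,33.07) → (139.97,89.59) → (166.63,109.93) → (219.59,136.56)

[4] `<circle>` circle, #008000→cut S809 F1050: (103.53,105.48) → (100.54,112.69) → (93.33,115.68) → (86.12,112.69) → (83.13,105.48) → (86.12,98.27) → (93.33,95.28) → (100.54,98.27) → (103.53,105.48) (closed)

[5] `<polyline>` line segment, #008000→cut S809 F1050: (247.38,58.87) → (289.99,83.25)

[6] `<circle>` circle, #ff0000→engrave S319 F2880: (248.35,52.20) → (246.55,56.54) → (242.21,58.34) → (237.87,56.54) → (236.07,52.20) → (237.87,47.86) → (242.21,46.06) → (246.55,47.86) → (248.35,52.20) (closed)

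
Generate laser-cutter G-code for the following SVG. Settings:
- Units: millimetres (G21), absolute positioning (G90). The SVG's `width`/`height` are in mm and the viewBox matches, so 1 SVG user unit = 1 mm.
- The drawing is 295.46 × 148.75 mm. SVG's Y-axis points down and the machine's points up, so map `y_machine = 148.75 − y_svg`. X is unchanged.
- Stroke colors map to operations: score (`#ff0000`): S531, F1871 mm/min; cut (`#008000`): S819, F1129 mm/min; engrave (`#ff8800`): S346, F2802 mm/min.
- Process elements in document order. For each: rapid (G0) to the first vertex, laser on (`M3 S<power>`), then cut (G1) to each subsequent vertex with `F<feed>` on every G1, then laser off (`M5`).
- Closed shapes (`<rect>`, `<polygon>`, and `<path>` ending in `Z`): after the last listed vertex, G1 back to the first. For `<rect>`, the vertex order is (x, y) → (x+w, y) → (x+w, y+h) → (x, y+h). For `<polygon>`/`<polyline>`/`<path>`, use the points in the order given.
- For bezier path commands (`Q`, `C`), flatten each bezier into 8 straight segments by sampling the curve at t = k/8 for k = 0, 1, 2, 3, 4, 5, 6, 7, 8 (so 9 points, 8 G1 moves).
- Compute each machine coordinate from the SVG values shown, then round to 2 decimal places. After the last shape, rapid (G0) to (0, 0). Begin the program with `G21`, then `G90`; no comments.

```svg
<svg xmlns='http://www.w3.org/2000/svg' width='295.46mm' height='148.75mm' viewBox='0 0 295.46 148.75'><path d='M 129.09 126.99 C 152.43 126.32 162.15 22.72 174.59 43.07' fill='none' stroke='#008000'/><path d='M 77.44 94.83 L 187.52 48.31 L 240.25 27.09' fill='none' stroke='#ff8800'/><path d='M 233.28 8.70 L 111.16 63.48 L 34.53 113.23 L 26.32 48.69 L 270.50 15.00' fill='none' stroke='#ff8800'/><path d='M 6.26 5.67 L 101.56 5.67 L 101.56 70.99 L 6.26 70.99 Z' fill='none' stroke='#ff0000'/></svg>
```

G21
G90
G0 X129.09 Y21.76
M3 S819
G1 X137.24 Y26.39 F1129
G1 X144.30 Y38.02 F1129
G1 X150.46 Y53.97 F1129
G1 X155.93 Y71.60 F1129
G1 X160.88 Y88.25 F1129
G1 X165.51 Y101.25 F1129
G1 X170.02 Y107.94 F1129
G1 X174.59 Y105.68 F1129
M5
G0 X77.44 Y53.92
M3 S346
G1 X187.52 Y100.44 F2802
G1 X240.25 Y121.66 F2802
M5
G0 X233.28 Y140.05
M3 S346
G1 X111.16 Y85.27 F2802
G1 X34.53 Y35.52 F2802
G1 X26.32 Y100.06 F2802
G1 X270.50 Y133.75 F2802
M5
G0 X6.26 Y143.08
M3 S531
G1 X101.56 Y143.08 F1871
G1 X101.56 Y77.76 F1871
G1 X6.26 Y77.76 F1871
G1 X6.26 Y143.08 F1871
M5
G0 X0.00 Y0.00

Since the viewBox matches the mm dimensions, user units are millimetres directly. The only transform is the Y-flip y_m = 148.75 − y_svg.

Shape 1 is a cubic bezier drawn with `<path>`. Its stroke #008000 means cut at S819, F1129. After flipping Y the toolpath is (129.09,21.76) → (137.24,26.39) → (144.30,38.02) → (150.46,53.97) → (155.93,71.60) → (160.88,88.25) → (165.51,101.25) → (170.02,107.94) → (174.59,105.68).

Shape 2 is a open polyline drawn with `<path>`. Its stroke #ff8800 means engrave at S346, F2802. After flipping Y the toolpath is (77.44,53.92) → (187.52,100.44) → (240.25,121.66).

Shape 3 is a open polyline drawn with `<path>`. Its stroke #ff8800 means engrave at S346, F2802. After flipping Y the toolpath is (233.28,140.05) → (111.16,85.27) → (34.53,35.52) → (26.32,100.06) → (270.50,133.75).

Shape 4 is a rectangle drawn with `<path>`. Its stroke #ff0000 means score at S531, F1871. After flipping Y the toolpath is (6.26,143.08) → (101.56,143.08) → (101.56,77.76) → (6.26,77.76) → (6.26,143.08), returning to the start.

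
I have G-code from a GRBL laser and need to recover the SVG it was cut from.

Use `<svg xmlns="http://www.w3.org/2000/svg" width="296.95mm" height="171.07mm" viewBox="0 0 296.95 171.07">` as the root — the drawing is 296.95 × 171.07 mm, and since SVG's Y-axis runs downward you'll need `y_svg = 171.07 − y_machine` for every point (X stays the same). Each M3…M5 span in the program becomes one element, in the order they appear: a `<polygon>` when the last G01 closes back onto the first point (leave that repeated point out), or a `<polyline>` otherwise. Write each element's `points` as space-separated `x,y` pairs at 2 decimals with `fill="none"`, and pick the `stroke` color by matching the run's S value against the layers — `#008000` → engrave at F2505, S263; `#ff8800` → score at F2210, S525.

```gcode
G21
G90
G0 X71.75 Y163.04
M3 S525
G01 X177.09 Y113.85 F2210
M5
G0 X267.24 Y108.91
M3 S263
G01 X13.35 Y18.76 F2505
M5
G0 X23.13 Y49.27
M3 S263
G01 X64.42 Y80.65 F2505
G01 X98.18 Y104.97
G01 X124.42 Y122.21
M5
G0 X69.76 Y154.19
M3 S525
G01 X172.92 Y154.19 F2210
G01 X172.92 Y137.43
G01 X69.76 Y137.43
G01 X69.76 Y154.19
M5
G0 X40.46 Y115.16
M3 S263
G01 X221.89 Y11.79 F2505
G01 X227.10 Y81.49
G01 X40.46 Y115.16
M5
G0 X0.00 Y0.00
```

<svg xmlns="http://www.w3.org/2000/svg" width="296.95mm" height="171.07mm" viewBox="0 0 296.95 171.07">
  <polyline points="71.75,8.03 177.09,57.22" fill="none" stroke="#ff8800"/>
  <polyline points="267.24,62.16 13.35,152.31" fill="none" stroke="#008000"/>
  <polyline points="23.13,121.80 64.42,90.42 98.18,66.10 124.42,48.86" fill="none" stroke="#008000"/>
  <polygon points="69.76,16.88 172.92,16.88 172.92,33.64 69.76,33.64" fill="none" stroke="#ff8800"/>
  <polygon points="40.46,55.91 221.89,159.28 227.10,89.58" fill="none" stroke="#008000"/>
</svg>

Machine Y-up, SVG Y-down with viewBox height 171.07, so y_svg = 171.07 − y_machine; X carries over.

Run 1: S525 ⇒ score layer `#ff8800`. The run is open, so emit a `<polyline>` with points (Y-flipped): 71.75,8.03 177.09,57.22.

Run 2: S263 ⇒ engrave layer `#008000`. The run is open, so emit a `<polyline>` with points (Y-flipped): 267.24,62.16 13.35,152.31.

Run 3: power S263 maps to stroke `#008000` (engrave). The run is open, so emit a `<polyline>` with points (Y-flipped): 23.13,121.80 64.42,90.42 98.18,66.10 124.42,48.86.

Run 4: the run's S525 means `#ff8800` (score). The run returns to its start, so emit a `<polygon>` with points (Y-flipped): 69.76,16.88 172.92,16.88 172.92,33.64 69.76,33.64.

Run 5: the run's S263 means `#008000` (engrave). The run returns to its start, so emit a `<polygon>` with points (Y-flipped): 40.46,55.91 221.89,159.28 227.10,89.58.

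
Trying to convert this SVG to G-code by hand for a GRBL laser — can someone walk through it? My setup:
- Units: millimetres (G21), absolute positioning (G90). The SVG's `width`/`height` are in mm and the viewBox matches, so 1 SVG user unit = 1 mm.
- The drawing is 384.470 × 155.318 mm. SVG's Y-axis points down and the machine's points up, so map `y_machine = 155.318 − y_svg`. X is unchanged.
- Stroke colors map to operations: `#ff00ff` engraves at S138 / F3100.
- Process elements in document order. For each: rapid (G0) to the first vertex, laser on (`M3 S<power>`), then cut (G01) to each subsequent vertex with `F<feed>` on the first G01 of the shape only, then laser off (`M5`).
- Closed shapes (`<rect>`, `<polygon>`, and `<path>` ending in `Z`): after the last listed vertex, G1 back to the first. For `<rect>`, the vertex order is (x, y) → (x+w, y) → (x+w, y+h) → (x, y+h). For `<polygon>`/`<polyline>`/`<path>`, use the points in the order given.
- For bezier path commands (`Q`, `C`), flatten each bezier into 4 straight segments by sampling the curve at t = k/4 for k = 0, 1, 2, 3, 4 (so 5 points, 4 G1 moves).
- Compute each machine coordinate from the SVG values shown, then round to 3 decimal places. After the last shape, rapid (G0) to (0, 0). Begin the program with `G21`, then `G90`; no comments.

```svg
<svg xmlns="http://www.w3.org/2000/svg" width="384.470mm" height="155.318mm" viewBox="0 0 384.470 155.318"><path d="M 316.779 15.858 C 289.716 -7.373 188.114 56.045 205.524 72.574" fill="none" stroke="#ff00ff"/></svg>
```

Since the viewBox matches the mm dimensions, user units are millimetres directly. The only transform is the Y-flip y_m = 155.318 − y_svg.

Shape 1 is a cubic bezier drawn with `<path>`. Its stroke #ff00ff means engrave at S138, F3100. After flipping Y the toolpath is (316.779,139.460) → (285.530,142.723) → (244.474,126.012) → (211.757,101.846) → (205.524,82.744).

G21
G90
G0 X316.779 Y139.460
M3 S138
G01 X285.530 Y142.723 F3100
G01 X244.474 Y126.012
G01 X211.757 Y101.846
G01 X205.524 Y82.744
M5
G0 X0.000 Y0.000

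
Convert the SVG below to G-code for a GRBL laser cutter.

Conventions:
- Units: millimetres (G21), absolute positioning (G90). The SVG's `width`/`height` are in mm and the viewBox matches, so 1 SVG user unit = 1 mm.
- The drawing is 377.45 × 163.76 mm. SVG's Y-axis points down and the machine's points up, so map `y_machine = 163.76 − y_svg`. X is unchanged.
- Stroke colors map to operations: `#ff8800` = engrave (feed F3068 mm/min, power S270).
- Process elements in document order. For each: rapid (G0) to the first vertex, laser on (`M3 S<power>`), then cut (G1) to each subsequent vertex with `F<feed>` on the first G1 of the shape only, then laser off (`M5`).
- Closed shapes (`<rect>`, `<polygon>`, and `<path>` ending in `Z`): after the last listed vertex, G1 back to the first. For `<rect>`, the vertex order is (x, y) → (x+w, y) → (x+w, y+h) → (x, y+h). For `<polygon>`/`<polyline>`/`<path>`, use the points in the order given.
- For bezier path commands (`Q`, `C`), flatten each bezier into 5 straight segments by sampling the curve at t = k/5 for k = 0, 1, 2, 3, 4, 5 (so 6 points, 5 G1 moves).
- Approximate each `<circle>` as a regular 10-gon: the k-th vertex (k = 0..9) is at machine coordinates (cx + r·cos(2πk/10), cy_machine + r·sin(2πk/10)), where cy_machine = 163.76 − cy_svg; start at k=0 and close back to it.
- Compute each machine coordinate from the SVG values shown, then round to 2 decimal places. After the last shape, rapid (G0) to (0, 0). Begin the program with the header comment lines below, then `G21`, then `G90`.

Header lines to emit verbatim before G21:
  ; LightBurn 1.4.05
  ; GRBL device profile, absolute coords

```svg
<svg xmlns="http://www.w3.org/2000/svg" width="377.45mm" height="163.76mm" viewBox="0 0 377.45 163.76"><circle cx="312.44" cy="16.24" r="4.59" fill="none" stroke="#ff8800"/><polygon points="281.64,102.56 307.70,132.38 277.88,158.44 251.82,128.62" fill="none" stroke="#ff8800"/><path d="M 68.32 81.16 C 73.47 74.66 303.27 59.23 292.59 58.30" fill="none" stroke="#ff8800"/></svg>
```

Since the viewBox matches the mm dimensions, user units are millimetres directly. The only transform is the Y-flip y_m = 163.76 − y_svg.

Shape 1 is a circle drawn with `<circle>`. Its stroke #ff8800 means engrave at S270, F3068. After flipping Y the toolpath is (317.03,147.52) → (316.15,150.22) → (313.86,151.89) → (311.02,151.89) → (308.73,150.22) → (307.85,147.52) → (308.73,144.82) → (311.02,143.15) → (313.86,143.15) → (316.15,144.82) → (317.03,147.52), returning to the start.

Shape 2 is a regular polygon drawn with `<polygon>`. Its stroke #ff8800 means engrave at S270, F3068. After flipping Y the toolpath is (281.64,61.20) → (307.70,31.38) → (277.88,5.32) → (251.82,35.14) → (281.64,61.20), returning to the start.

Shape 3 is a cubic bezier drawn with `<path>`. Its stroke #ff8800 means engrave at S270, F3068. After flipping Y the toolpath is (68.32,82.60) → (94.65,87.38) → (152.56,93.19) → (219.74,98.88) → (273.86,103.35) → (292.59,105.46).

; LightBurn 1.4.05
; GRBL device profile, absolute coords
G21
G90
G0 X317.03 Y147.52
M3 S270
G1 X316.15 Y150.22 F3068
G1 X313.86 Y151.89
G1 X311.02 Y151.89
G1 X308.73 Y150.22
G1 X307.85 Y147.52
G1 X308.73 Y144.82
G1 X311.02 Y143.15
G1 X313.86 Y143.15
G1 X316.15 Y144.82
G1 X317.03 Y147.52
M5
G0 X281.64 Y61.20
M3 S270
G1 X307.70 Y31.38 F3068
G1 X277.88 Y5.32
G1 X251.82 Y35.14
G1 X281.64 Y61.20
M5
G0 X68.32 Y82.60
M3 S270
G1 X94.65 Y87.38 F3068
G1 X152.56 Y93.19
G1 X219.74 Y98.88
G1 X273.86 Y103.35
G1 X292.59 Y105.46
M5
G0 X0.00 Y0.00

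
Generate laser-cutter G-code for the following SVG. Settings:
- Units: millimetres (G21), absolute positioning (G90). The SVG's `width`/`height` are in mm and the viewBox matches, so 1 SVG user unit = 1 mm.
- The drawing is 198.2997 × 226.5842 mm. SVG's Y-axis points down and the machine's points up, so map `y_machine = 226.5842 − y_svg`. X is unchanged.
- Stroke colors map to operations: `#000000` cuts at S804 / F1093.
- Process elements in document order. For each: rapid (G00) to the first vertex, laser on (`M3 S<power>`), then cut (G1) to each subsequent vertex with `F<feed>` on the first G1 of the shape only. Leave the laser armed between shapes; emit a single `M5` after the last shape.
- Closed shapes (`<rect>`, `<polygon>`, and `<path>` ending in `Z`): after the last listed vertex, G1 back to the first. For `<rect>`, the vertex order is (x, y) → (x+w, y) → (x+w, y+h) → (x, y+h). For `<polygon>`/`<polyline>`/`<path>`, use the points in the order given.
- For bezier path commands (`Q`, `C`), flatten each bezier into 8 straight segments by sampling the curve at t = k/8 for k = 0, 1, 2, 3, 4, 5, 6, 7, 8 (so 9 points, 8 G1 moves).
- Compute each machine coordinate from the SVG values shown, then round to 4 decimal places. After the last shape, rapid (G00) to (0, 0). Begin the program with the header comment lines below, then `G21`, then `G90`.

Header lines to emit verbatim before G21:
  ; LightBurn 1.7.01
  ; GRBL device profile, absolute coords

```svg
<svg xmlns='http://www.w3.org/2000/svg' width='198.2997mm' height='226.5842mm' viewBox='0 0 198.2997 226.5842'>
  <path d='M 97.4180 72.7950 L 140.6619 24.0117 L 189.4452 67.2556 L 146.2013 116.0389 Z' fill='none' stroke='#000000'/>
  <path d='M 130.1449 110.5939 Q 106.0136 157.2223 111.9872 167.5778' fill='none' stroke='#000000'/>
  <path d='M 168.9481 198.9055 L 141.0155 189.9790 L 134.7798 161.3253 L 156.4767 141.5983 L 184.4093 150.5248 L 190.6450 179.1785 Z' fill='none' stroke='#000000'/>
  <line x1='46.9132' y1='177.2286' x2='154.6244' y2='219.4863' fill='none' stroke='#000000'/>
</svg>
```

; LightBurn 1.7.01
; GRBL device profile, absolute coords
G21
G90
G00 X97.4180 Y153.7892
M3 S804
G1 X140.6619 Y202.5725 F1093
G1 X189.4452 Y159.3286
G1 X146.2013 Y110.5453
G1 X97.4180 Y153.7892
G00 X130.1449 Y115.9903
M3 S804
G1 X124.5825 Y104.9000 F1093
G1 X119.9608 Y94.9432
G1 X116.2799 Y86.1199
G1 X113.5398 Y78.4301
G1 X111.7405 Y71.8739
G1 X110.8820 Y66.4512
G1 X110.9642 Y62.1620
G1 X111.9872 Y59.0064
G00 X168.9481 Y27.6787
M3 S804
G1 X141.0155 Y36.6052 F1093
G1 X134.7798 Y65.2589
G1 X156.4767 Y84.9859
G1 X184.4093 Y76.0594
G1 X190.6450 Y47.4057
G1 X168.9481 Y27.6787
G00 X46.9132 Y49.3556
M3 S804
G1 X154.6244 Y7.0979 F1093
M5
G00 X0.0000 Y0.0000

Since the viewBox matches the mm dimensions, user units are millimetres directly. The only transform is the Y-flip y_m = 226.5842 − y_svg.

Shape 1 is a regular polygon drawn with `<path>`. Its stroke #000000 means cut at S804, F1093. After flipping Y the toolpath is (97.4180,153.7892) → (140.6619,202.5725) → (189.4452,159.3286) → (146.2013,110.5453) → (97.4180,153.7892), returning to the start.

Shape 2 is a quadratic bezier drawn with `<path>`. Its stroke #000000 means cut at S804, F1093. After flipping Y the toolpath is (130.1449,115.9903) → (124.5825,104.9000) → (119.9608,94.9432) → (116.2799,86.1199) → (113.5398,78.4301) → (111.7405,71.8739) → (110.8820,66.4512) → (110.9642,62.1620) → (111.9872,59.0064).

Shape 3 is a regular polygon drawn with `<path>`. Its stroke #000000 means cut at S804, F1093. After flipping Y the toolpath is (168.9481,27.6787) → (141.0155,36.6052) → (134.7798,65.2589) → (156.4767,84.9859) → (184.4093,76.0594) → (190.6450,47.4057) → (168.9481,27.6787), returning to the start.

Shape 4 is a line segment drawn with `<line>`. Its stroke #000000 means cut at S804, F1093. After flipping Y the toolpath is (46.9132,49.3556) → (154.6244,7.0979).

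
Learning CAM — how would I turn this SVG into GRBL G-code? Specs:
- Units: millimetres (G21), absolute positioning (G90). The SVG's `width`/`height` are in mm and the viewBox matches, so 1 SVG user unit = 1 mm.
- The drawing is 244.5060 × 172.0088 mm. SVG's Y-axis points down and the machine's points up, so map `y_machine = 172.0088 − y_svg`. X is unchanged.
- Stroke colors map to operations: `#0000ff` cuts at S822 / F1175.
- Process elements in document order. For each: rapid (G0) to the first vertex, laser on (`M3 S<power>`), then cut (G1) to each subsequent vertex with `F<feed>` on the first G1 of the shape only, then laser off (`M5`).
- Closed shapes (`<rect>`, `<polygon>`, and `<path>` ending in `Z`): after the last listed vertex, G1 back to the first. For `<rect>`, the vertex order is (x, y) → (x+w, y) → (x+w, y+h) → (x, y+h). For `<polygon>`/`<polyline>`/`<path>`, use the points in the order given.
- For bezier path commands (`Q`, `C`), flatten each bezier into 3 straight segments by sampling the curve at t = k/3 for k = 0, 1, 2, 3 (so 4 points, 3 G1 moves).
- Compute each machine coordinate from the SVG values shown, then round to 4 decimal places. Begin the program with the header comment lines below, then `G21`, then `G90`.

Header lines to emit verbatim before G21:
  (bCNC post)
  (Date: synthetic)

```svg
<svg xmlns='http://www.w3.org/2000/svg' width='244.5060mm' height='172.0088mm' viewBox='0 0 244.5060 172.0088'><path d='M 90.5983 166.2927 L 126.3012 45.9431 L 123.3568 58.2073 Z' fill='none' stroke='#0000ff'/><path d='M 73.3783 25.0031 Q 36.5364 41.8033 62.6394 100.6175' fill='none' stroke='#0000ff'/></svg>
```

1 u = 1 mm; y_m = 172.0088 − y.

[1] `<path>` closed polygon, #0000ff→cut S822 F1175: (90.5983,5.7161) → (126.3012,126.0657) → (123.3568,113.8015) → (90.5983,5.7161) (closed)

[2] `<path>` quadratic bezier, #0000ff→cut S822 F1175: (73.3783,147.0057) → (55.8109,131.1373) → (52.2313,105.9325) → (62.6394,71.3913)

(bCNC post)
(Date: synthetic)
G21
G90
G0 X90.5983 Y5.7161
M3 S822
G1 X126.3012 Y126.0657 F1175
G1 X123.3568 Y113.8015
G1 X90.5983 Y5.7161
M5
G0 X73.3783 Y147.0057
M3 S822
G1 X55.8109 Y131.1373 F1175
G1 X52.2313 Y105.9325
G1 X62.6394 Y71.3913
M5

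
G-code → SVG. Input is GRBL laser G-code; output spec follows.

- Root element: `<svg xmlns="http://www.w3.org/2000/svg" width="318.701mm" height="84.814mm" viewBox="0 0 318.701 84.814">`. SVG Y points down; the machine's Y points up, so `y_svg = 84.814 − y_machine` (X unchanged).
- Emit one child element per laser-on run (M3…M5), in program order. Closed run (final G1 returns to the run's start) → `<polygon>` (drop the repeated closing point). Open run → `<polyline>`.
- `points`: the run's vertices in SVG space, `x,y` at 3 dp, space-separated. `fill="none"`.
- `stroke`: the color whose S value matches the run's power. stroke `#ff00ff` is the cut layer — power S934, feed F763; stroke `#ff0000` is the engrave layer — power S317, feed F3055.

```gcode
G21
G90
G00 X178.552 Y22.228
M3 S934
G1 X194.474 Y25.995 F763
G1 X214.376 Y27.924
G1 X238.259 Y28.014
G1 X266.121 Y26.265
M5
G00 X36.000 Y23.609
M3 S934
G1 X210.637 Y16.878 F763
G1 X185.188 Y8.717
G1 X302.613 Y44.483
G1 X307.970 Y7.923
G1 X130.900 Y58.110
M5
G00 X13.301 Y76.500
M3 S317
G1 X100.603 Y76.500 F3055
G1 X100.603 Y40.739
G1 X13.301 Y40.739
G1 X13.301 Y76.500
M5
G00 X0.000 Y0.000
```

Machine Y-up, SVG Y-down with viewBox height 84.814, so y_svg = 84.814 − y_machine; X carries over.

Run 1: the run's S934 means `#ff00ff` (cut). The run is open, so emit a `<polyline>` with points (Y-flipped): 178.552,62.586 194.474,58.819 214.376,56.890 238.259,56.800 266.121,58.549.

Run 2: the run's S934 means `#ff00ff` (cut). The run is open, so emit a `<polyline>` with points (Y-flipped): 36.000,61.205 210.637,67.936 185.188,76.097 302.613,40.331 307.970,76.891 130.900,26.704.

Run 3: S317 ⇒ engrave layer `#ff0000`. The run returns to its start, so emit a `<polygon>` with points (Y-flipped): 13.301,8.314 100.603,8.314 100.603,44.075 13.301,44.075.

<svg xmlns="http://www.w3.org/2000/svg" width="318.701mm" height="84.814mm" viewBox="0 0 318.701 84.814">
  <polyline points="178.552,62.586 194.474,58.819 214.376,56.890 238.259,56.800 266.121,58.549" fill="none" stroke="#ff00ff"/>
  <polyline points="36.000,61.205 210.637,67.936 185.188,76.097 302.613,40.331 307.970,76.891 130.900,26.704" fill="none" stroke="#ff00ff"/>
  <polygon points="13.301,8.314 100.603,8.314 100.603,44.075 13.301,44.075" fill="none" stroke="#ff0000"/>
</svg>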